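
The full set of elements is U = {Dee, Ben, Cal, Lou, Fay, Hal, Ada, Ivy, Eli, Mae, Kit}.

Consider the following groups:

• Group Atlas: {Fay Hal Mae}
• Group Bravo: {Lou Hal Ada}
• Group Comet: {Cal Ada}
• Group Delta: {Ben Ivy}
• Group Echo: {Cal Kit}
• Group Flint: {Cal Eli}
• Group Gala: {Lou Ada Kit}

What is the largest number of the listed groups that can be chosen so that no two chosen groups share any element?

Atlas, Delta, Flint, Gala are pairwise disjoint (Atlas={Fay,Hal,Mae}; Delta={Ben,Ivy}; Flint={Cal,Eli}; Gala={Lou,Ada,Kit}).
Every remaining group overlaps one of these, and no 5 of the listed groups are pairwise disjoint, so 4 is the maximum.

4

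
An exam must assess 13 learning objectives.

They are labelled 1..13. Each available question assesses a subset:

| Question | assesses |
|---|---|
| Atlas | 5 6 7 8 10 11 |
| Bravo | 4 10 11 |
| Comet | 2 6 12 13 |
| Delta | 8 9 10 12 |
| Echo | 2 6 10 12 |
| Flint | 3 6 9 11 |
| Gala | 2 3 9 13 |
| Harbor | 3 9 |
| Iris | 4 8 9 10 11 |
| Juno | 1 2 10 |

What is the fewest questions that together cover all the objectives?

Take {Atlas, Bravo, Comet, Gala, Juno}. Their union is {1, 2, 3, 4, 5, 6, 7, 8, 9, 10, 11, 12, 13}, which is all 13 objectives.
No 4 of the 10 questions cover everything (all 210 combinations miss at least one objective), so 5 is optimal.

5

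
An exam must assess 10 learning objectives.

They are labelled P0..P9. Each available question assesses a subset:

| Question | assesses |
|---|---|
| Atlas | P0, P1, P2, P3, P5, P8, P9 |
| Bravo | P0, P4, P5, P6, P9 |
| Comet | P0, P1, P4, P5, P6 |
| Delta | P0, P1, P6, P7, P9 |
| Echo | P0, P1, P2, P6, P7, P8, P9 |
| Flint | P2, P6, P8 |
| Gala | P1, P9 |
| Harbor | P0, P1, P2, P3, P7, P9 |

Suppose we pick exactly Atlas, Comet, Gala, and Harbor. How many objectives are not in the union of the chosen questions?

Union of Atlas, Comet, Gala, Harbor = {P0, P1, P2, P3, P4, P5, P6, P7, P8, P9} — that's every objective, so 0 are uncovered.

0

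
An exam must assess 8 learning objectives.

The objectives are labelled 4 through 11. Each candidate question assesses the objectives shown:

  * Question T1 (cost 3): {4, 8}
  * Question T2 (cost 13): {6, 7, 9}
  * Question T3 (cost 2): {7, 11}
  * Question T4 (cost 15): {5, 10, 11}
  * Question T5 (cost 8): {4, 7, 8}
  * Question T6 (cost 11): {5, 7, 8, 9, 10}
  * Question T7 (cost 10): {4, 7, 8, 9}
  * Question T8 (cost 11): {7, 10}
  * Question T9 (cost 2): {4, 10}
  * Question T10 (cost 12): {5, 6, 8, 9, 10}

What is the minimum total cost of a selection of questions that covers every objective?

T3, T9, T10 together cover every objective (T3 ∪ T9 ∪ T10 = {4, 5, 6, 7, 8, 9, 10, 11}); total cost 2 + 2 + 12 = 16.
The greedy pick T3, T9, T1, T10 costs 19; no covering selection beats 16.

16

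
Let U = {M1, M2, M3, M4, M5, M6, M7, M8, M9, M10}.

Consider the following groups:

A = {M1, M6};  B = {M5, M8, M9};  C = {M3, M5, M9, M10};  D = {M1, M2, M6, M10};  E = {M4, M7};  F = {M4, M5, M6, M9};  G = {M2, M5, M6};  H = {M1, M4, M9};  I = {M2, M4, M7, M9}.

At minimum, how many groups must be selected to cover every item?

4

B, C, D, and I cover everything between them: the union {M1, M2, M3, M4, M5, M6, M7, M8, M9, M10} is all of U.
No 3 of the 9 groups cover everything (all 84 combinations miss at least one item), so 4 is optimal.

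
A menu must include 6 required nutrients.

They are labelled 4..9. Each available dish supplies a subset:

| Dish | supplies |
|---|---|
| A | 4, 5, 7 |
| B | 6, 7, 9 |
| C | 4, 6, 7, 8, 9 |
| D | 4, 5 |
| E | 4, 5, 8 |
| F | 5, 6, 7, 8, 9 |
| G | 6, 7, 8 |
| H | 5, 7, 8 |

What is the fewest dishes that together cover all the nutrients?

C and H together: C ∪ H = {4, 5, 6, 7, 8, 9} — every nutrient is covered.
No single dish has all 6 nutrients (the largest, C, has 5), so 2 is optimal.

2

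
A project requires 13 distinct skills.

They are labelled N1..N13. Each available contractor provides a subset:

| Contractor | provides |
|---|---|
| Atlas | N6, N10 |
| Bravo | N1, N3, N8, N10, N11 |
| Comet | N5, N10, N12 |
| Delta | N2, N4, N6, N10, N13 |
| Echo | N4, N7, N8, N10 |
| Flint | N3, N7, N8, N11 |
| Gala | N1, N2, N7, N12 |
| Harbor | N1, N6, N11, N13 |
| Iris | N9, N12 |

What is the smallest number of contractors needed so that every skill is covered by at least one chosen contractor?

Take {Bravo, Comet, Delta, Echo, Iris}. Their union is {N1, N2, N3, N4, N5, N6, N7, N8, N9, N10, N11, N12, N13}, which is all 13 skills.
No 4 of the 9 contractors cover everything (all 126 combinations miss at least one skill), so 5 is optimal.

5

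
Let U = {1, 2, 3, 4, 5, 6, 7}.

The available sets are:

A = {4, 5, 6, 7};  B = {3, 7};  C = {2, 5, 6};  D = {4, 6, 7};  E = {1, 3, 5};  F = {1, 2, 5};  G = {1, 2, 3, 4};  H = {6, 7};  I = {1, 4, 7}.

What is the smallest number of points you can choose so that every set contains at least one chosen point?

3

Take T = {1, 2, 7}. Each listed set contains at least one of these, so T is a hitting set of size 3.
No choice of 2 points meets every set, so 3 is the minimum.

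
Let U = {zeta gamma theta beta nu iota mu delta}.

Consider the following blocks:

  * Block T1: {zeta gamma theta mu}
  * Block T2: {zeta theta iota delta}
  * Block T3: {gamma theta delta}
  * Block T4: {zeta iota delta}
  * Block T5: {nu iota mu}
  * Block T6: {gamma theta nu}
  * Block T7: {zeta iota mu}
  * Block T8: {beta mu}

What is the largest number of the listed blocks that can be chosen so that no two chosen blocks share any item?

3

T4, T6, T8 are pairwise disjoint (T4={zeta,iota,delta}; T6={gamma,theta,nu}; T8={beta,mu}).
Every remaining block overlaps one of these, and no 4 of the listed blocks are pairwise disjoint, so 3 is the maximum.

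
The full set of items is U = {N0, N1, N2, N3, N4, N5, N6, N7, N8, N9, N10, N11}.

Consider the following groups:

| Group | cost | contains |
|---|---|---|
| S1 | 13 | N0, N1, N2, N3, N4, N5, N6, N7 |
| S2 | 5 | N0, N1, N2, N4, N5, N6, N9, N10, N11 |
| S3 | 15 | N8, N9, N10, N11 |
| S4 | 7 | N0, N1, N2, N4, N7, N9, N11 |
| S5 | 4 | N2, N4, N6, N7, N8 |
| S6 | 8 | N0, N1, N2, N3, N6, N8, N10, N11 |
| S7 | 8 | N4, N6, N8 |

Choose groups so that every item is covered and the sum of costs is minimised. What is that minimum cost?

17

S2, S5, S6 together cover every item (S2 ∪ S5 ∪ S6 = {N0, N1, N2, N3, N4, N5, N6, N7, N8, N9, N10, N11}); total cost 5 + 4 + 8 = 17.
No covering selection has total cost below 17.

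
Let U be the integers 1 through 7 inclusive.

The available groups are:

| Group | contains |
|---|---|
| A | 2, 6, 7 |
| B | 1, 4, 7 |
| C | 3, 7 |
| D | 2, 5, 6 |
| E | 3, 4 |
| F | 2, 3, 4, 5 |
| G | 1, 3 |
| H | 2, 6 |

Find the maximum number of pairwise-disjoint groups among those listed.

G, H are pairwise disjoint (G={1,3}; H={2,6}).
Every remaining group overlaps one of these, and no 3 of the listed groups are pairwise disjoint, so 2 is the maximum.

2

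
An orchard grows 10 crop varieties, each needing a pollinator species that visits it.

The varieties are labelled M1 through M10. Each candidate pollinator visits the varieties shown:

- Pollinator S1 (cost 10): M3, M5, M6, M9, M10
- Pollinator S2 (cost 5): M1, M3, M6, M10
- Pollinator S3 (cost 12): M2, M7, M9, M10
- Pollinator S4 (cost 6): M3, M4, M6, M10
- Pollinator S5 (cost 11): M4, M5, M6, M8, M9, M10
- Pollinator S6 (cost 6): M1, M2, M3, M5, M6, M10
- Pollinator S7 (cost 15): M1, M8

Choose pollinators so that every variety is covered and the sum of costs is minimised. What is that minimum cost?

S2, S3, S5 together cover every variety (S2 ∪ S3 ∪ S5 = {M1, M2, M3, M4, M5, M6, M7, M8, M9, M10}); total cost 5 + 12 + 11 = 28.
The greedy pick S6, S5, S3 costs 29; no covering selection beats 28.

28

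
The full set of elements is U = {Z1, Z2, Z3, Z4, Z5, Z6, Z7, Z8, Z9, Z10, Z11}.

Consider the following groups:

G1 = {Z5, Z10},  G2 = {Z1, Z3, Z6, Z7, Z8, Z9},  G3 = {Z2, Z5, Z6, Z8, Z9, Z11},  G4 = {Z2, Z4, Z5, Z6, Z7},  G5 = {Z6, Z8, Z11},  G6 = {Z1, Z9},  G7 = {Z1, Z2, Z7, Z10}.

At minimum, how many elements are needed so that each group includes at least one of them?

The 3 elements {Z1, Z5, Z6} hit every group.
The groups G1, G5, G6 are pairwise disjoint, so any hitting set needs a separate element for each — at least 3. Hence 3 is optimal.

3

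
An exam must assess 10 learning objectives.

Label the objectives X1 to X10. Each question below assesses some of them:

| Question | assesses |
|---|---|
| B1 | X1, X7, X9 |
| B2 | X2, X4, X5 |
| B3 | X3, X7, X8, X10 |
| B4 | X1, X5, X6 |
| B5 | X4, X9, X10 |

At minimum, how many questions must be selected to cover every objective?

Take {B2, B3, B4, B5}. Their union is {X1, X2, X3, X4, X5, X6, X7, X8, X9, X10}, which is all 10 objectives.
No 3 of the 5 questions cover everything (all 10 combinations miss at least one objective), so 4 is optimal.

4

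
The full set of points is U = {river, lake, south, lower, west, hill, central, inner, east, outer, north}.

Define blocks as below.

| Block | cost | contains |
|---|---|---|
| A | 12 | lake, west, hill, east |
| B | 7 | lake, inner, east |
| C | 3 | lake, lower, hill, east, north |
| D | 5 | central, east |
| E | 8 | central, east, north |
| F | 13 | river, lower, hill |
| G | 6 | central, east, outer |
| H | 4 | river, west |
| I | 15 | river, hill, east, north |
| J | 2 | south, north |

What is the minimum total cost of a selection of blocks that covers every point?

B, C, G, H, J together cover every point (B ∪ C ∪ G ∪ H ∪ J = {river, lake, south, lower, west, hill, central, inner, east, outer, north}); total cost 7 + 3 + 6 + 4 + 2 = 22.
No covering selection has total cost below 22.

22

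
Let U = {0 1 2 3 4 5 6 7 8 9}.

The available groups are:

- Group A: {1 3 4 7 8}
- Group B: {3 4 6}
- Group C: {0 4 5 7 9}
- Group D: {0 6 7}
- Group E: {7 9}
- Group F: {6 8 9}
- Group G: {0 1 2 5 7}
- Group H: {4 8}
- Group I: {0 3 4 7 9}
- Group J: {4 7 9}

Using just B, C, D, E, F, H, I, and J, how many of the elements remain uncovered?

2

Union of B, C, D, E, F, H, I, J = {0, 3, 4, 5, 6, 7, 8, 9}.
Not covered: 1, 2 — 2 elements.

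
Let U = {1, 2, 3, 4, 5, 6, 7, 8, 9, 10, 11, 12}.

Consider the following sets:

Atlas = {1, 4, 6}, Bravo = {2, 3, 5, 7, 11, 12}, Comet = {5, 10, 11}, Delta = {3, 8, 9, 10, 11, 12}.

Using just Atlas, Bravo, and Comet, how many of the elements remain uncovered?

Union of Atlas, Bravo, Comet = {1, 2, 3, 4, 5, 6, 7, 10, 11, 12}.
Not covered: 8, 9 — 2 elements.

2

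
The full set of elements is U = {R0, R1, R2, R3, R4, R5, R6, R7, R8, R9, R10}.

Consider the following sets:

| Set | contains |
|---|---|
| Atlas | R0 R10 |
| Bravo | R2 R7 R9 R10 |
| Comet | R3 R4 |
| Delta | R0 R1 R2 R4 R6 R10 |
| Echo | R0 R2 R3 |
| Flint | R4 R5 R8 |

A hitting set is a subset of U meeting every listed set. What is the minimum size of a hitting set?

3

The 3 elements {R3, R8, R10} hit every set.
No choice of 2 elements meets every set, so 3 is the minimum.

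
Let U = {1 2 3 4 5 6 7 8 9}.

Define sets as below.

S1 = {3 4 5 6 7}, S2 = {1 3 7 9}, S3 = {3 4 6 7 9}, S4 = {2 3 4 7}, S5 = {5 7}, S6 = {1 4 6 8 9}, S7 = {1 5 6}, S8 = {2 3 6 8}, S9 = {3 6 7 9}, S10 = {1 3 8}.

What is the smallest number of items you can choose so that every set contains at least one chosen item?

The 3 items {3, 6, 7} hit every set.
No choice of 2 items meets every set, so 3 is the minimum.

3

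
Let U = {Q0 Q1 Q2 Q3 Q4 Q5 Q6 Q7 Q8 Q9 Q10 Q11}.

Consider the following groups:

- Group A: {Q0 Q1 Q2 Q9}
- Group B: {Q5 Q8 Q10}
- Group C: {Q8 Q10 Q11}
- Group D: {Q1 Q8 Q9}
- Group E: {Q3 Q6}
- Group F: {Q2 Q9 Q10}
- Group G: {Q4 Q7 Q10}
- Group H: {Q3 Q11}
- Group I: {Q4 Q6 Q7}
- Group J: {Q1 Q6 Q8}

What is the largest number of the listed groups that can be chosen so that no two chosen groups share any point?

A, B, H, I are pairwise disjoint (A={Q0,Q1,Q2,Q9}; B={Q5,Q8,Q10}; H={Q3,Q11}; I={Q4,Q6,Q7}).
Every remaining group overlaps one of these, and no 5 of the listed groups are pairwise disjoint, so 4 is the maximum.

4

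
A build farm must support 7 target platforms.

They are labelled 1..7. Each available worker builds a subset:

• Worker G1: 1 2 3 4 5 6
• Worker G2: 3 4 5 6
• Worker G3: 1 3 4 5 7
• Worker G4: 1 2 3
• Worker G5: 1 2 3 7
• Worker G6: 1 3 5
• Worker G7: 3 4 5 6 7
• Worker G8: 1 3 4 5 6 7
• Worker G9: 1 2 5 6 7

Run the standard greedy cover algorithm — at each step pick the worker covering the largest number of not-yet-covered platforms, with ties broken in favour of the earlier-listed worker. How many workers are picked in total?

2

Greedy: pick G1 (covers 6 new) → pick G3 (covers 1 new). Total picks: 2.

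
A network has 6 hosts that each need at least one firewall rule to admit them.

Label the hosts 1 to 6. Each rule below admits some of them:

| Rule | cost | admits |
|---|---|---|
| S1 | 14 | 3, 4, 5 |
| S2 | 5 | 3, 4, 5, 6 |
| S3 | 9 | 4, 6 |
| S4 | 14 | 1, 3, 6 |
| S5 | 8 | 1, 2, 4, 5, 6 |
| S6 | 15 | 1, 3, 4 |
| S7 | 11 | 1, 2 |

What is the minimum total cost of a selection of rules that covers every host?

S2, S5 together cover every host (S2 ∪ S5 = {1, 2, 3, 4, 5, 6}); total cost 5 + 8 = 13.
No covering selection has total cost below 13.

13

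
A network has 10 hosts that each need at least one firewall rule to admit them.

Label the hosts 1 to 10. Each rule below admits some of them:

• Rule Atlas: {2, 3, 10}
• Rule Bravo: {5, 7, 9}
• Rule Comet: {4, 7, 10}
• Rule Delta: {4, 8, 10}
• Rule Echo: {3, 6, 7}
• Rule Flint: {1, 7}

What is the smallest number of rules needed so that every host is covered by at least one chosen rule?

5

Atlas and Bravo and Delta and Echo and Flint together: Atlas ∪ Bravo ∪ Delta ∪ Echo ∪ Flint = {1, 2, 3, 4, 5, 6, 7, 8, 9, 10} — every host is covered.
No 4 of the 6 rules cover everything (all 15 combinations miss at least one host), so 5 is optimal.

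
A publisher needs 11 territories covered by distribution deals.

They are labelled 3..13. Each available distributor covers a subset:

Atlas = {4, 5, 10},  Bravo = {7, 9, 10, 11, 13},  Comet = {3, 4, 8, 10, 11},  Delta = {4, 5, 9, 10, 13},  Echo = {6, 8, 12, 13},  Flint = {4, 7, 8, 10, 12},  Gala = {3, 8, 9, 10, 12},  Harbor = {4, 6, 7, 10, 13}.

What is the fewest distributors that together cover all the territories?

4

Take {Comet, Delta, Gala, Harbor}. Their union is {3, 4, 5, 6, 7, 8, 9, 10, 11, 12, 13}, which is all 11 territories.
No 3 of the 8 distributors cover everything (all 56 combinations miss at least one territory), so 4 is optimal.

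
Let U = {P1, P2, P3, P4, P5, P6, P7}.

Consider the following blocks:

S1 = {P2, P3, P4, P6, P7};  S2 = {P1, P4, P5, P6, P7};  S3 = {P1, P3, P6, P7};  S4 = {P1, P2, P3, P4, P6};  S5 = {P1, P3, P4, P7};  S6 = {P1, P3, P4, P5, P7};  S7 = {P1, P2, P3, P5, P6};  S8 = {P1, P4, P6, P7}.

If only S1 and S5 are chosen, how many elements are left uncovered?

1

Union of S1, S5 = {P1, P2, P3, P4, P6, P7}.
Not covered: P5 — 1 element.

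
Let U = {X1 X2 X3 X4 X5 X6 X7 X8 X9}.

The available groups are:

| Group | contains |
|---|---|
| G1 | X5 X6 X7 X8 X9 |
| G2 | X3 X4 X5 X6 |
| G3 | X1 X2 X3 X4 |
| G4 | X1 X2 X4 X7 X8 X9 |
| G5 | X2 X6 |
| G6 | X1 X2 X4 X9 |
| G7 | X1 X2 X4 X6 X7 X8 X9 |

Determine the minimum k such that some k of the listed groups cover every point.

G2 and G4 cover everything between them: the union {X1, X2, X3, X4, X5, X6, X7, X8, X9} is all of U.
No single group has all 9 points (the largest, G7, has 7), so 2 is optimal.

2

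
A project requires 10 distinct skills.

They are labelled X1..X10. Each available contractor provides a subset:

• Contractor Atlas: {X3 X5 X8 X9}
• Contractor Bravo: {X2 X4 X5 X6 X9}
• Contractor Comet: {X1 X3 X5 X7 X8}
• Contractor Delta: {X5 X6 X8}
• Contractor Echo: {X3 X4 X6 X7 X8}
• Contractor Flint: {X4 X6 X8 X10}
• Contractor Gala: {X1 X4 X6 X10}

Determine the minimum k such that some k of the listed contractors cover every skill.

3

Bravo and Echo and Gala together: Bravo ∪ Echo ∪ Gala = {X1, X2, X3, X4, X5, X6, X7, X8, X9, X10} — every skill is covered.
Only Bravo contains X2, so Bravo is forced; the remaining 5 skills need at least 2 more contractors (each remaining contractor adds at most 4) — so at least 3 contractors are needed, and 3 is optimal.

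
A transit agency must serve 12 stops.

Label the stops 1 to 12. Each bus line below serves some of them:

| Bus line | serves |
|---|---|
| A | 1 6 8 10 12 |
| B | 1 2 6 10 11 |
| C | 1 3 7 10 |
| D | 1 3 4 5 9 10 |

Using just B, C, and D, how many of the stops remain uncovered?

2

Union of B, C, D = {1, 2, 3, 4, 5, 6, 7, 9, 10, 11}.
Not covered: 8, 12 — 2 stops.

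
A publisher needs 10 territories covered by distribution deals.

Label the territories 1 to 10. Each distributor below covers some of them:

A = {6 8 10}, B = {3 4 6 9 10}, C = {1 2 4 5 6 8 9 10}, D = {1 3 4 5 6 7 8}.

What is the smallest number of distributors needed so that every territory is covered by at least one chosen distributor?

C and D together: C ∪ D = {1, 2, 3, 4, 5, 6, 7, 8, 9, 10} — every territory is covered.
No single distributor has all 10 territories (the largest, C, has 8), so 2 is optimal.

2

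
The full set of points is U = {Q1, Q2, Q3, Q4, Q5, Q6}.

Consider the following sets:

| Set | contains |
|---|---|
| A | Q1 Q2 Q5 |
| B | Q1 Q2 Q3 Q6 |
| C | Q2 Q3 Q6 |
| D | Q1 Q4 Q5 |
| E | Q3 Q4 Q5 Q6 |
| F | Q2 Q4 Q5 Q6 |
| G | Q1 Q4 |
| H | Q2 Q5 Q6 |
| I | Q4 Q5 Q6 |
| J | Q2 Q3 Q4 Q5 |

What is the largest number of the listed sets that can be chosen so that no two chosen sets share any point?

2

C, D are pairwise disjoint (C={Q2,Q3,Q6}; D={Q1,Q4,Q5}).
Every remaining set overlaps one of these, and no 3 of the listed sets are pairwise disjoint, so 2 is the maximum.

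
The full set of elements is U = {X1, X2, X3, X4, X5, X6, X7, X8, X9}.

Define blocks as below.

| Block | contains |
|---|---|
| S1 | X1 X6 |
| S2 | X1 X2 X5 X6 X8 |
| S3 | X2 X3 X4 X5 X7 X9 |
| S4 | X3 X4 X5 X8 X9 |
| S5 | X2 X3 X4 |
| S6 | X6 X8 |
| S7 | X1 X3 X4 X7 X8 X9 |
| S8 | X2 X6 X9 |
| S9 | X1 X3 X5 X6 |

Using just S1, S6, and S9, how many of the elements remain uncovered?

4

Union of S1, S6, S9 = {X1, X3, X5, X6, X8}.
Not covered: X2, X4, X7, X9 — 4 elements.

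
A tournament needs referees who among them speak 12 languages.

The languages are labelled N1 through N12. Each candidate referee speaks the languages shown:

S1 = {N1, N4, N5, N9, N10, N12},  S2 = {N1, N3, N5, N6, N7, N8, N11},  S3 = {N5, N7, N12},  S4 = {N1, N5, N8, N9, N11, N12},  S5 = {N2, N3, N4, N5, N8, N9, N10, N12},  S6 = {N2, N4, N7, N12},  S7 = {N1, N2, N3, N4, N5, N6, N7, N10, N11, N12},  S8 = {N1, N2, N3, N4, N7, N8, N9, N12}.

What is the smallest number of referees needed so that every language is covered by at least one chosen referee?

S7 and S8 together: S7 ∪ S8 = {N1, N2, N3, N4, N5, N6, N7, N8, N9, N10, N11, N12} — every language is covered.
No single referee has all 12 languages (the largest, S7, has 10), so 2 is optimal.

2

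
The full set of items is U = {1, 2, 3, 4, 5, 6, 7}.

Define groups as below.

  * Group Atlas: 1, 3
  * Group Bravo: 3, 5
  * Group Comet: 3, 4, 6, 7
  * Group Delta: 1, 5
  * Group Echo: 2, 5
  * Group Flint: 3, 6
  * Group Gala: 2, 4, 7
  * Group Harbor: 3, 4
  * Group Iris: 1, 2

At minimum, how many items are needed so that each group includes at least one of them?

Take H = {1, 2, 3}. Each listed group contains at least one of these, so H is a hitting set of size 3.
The groups Delta, Flint, Gala are pairwise disjoint, so any hitting set needs a separate item for each — at least 3. Hence 3 is optimal.

3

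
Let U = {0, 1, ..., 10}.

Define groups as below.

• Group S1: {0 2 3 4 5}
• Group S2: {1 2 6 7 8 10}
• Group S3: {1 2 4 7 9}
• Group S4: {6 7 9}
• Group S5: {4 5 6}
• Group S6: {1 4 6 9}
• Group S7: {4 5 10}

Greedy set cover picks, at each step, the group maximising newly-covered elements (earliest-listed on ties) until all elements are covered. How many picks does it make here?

Greedy: pick S2 (covers 6 new) → pick S1 (covers 4 new) → pick S3 (covers 1 new). Total picks: 3.

3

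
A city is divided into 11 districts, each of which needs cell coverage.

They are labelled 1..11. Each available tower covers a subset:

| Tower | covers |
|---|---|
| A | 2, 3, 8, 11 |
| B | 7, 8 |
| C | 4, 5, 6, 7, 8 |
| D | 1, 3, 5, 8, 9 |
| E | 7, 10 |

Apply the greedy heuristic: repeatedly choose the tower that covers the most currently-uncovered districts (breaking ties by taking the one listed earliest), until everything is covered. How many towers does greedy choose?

4

Greedy: pick C (covers 5 new) → pick A (covers 3 new) → pick D (covers 2 new) → pick E (covers 1 new). Total picks: 4.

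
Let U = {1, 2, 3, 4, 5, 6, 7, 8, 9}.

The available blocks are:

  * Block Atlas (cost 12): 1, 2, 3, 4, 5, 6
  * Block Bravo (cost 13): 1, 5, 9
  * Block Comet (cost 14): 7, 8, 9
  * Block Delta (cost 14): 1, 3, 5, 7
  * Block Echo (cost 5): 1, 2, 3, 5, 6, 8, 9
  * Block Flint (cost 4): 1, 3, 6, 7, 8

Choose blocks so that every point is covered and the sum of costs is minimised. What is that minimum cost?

21

Atlas, Echo, Flint together cover every point (Atlas ∪ Echo ∪ Flint = {1, 2, 3, 4, 5, 6, 7, 8, 9}); total cost 12 + 5 + 4 = 21.
No covering selection has total cost below 21.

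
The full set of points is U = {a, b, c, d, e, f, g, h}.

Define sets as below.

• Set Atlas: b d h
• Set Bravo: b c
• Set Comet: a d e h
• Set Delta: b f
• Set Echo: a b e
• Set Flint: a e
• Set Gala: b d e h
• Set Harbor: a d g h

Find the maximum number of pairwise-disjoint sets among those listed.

2

Atlas, Flint are pairwise disjoint (Atlas={b,d,h}; Flint={a,e}).
Every remaining set overlaps one of these, and no 3 of the listed sets are pairwise disjoint, so 2 is the maximum.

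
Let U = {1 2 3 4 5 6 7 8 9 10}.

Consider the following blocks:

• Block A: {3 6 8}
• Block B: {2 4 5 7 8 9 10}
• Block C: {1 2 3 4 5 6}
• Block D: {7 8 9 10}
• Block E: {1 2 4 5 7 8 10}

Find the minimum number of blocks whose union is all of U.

C and D together: C ∪ D = {1, 2, 3, 4, 5, 6, 7, 8, 9, 10} — every point is covered.
No single block has all 10 points (the largest, B, has 7), so 2 is optimal.

2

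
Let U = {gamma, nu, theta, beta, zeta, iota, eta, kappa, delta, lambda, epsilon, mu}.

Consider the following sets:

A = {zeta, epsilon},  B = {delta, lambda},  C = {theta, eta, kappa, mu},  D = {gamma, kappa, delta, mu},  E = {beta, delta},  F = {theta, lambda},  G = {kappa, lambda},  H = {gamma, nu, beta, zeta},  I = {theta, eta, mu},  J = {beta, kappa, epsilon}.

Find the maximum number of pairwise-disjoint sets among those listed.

4

A, E, G, I are pairwise disjoint (A={zeta,epsilon}; E={beta,delta}; G={kappa,lambda}; I={theta,eta,mu}).
Every remaining set overlaps one of these, and no 5 of the listed sets are pairwise disjoint, so 4 is the maximum.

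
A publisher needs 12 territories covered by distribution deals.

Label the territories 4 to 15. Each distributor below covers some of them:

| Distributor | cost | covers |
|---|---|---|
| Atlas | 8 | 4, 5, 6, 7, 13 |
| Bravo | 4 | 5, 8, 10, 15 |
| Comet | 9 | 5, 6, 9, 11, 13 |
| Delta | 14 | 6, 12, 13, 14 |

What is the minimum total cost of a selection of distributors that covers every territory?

35

Atlas, Bravo, Comet, Delta together cover every territory (Atlas ∪ Bravo ∪ Comet ∪ Delta = {4, 5, 6, 7, 8, 9, 10, 11, 12, 13, 14, 15}); total cost 8 + 4 + 9 + 14 = 35.
No covering selection has total cost below 35.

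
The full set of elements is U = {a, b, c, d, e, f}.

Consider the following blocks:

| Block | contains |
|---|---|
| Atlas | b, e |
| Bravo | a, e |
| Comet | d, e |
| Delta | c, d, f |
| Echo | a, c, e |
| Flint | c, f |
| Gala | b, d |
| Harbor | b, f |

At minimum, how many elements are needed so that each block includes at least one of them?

3

The 3 elements {d, e, f} hit every block.
The blocks Bravo, Flint, Gala are pairwise disjoint, so any hitting set needs a separate element for each — at least 3. Hence 3 is optimal.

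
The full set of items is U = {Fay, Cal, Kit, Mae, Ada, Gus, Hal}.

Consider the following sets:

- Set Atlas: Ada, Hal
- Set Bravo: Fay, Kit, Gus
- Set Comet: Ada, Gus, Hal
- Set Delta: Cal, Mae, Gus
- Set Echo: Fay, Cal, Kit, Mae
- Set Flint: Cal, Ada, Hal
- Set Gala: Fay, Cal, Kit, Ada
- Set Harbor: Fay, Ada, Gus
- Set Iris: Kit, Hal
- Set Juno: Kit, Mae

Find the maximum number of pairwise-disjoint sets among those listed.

Harbor, Juno are pairwise disjoint (Harbor={Fay,Ada,Gus}; Juno={Kit,Mae}).
Every remaining set overlaps one of these, and no 3 of the listed sets are pairwise disjoint, so 2 is the maximum.

2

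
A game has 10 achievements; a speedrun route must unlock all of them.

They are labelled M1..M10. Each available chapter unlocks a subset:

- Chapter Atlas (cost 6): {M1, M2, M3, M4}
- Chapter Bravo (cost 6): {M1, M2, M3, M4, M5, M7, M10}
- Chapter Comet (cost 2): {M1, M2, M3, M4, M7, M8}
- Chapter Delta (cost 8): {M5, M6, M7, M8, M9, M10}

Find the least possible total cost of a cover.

10

Comet, Delta together cover every achievement (Comet ∪ Delta = {M1, M2, M3, M4, M5, M6, M7, M8, M9, M10}); total cost 2 + 8 = 10.
No covering selection has total cost below 10.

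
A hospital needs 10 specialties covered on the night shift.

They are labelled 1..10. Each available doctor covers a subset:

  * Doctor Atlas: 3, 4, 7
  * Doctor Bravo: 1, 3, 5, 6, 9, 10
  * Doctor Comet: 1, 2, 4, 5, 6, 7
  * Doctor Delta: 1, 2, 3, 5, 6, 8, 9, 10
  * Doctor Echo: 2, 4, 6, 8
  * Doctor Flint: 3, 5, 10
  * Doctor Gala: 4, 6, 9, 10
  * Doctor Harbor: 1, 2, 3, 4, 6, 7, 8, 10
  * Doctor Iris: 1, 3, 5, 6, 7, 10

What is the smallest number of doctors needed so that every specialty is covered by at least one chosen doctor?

Take {Delta, Harbor}. Their union is {1, 2, 3, 4, 5, 6, 7, 8, 9, 10}, which is all 10 specialties.
No single doctor has all 10 specialties (the largest, Delta, has 8), so 2 is optimal.

2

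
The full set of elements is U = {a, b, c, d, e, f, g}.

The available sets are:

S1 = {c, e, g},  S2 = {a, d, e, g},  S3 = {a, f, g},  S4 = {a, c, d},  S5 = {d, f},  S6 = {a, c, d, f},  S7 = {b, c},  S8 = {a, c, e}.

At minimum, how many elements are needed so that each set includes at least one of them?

3

H = {c, d, f} meets every set (each contains at least one member of H), and |H| = 3.
No choice of 2 elements meets every set, so 3 is the minimum.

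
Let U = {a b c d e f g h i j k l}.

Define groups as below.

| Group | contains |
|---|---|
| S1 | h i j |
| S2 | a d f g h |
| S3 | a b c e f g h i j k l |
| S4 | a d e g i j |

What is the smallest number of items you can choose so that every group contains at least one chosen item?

2

The 2 items {h, j} hit every group.
No single item lies in every group, so at least 2 are needed and 2 is optimal.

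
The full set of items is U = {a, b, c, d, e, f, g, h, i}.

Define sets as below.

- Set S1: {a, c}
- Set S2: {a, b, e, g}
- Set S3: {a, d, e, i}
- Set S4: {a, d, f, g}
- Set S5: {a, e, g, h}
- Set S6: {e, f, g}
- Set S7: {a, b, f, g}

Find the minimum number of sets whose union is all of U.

4

S1, S3, S5, and S7 cover everything between them: the union {a, b, c, d, e, f, g, h, i} is all of U.
Only S1 contains c, so S1 is forced; the remaining 7 items need at least 3 more sets (each remaining set adds at most 3) — so at least 4 sets are needed, and 4 is optimal.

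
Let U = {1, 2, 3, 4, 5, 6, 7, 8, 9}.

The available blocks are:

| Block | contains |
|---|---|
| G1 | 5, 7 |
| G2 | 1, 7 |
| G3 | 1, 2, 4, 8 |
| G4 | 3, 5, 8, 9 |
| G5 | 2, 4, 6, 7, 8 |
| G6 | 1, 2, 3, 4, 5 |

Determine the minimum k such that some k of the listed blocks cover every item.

3

G2 and G4 and G5 together: G2 ∪ G4 ∪ G5 = {1, 2, 3, 4, 5, 6, 7, 8, 9} — every item is covered.
Only G5 contains 6, so G5 is forced; the remaining 4 items need at least 2 more blocks (each remaining block adds at most 3) — so at least 3 blocks are needed, and 3 is optimal.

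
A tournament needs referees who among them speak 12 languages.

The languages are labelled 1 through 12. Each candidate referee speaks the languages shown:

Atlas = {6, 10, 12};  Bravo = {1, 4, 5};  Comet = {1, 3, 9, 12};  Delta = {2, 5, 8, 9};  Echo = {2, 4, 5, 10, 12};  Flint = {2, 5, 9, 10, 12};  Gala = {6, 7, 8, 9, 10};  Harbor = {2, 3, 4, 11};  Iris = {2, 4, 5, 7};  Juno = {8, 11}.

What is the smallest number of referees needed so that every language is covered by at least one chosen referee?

4

Take {Bravo, Flint, Gala, Harbor}. Their union is {1, 2, 3, 4, 5, 6, 7, 8, 9, 10, 11, 12}, which is all 12 languages.
No 3 of the 10 referees cover everything (all 120 combinations miss at least one language), so 4 is optimal.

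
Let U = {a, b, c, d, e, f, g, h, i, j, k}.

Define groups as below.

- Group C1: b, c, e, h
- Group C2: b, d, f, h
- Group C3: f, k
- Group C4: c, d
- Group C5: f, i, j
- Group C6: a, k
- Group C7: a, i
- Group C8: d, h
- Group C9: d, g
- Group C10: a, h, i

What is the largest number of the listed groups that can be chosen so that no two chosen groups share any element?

C1, C3, C7, C9 are pairwise disjoint (C1={b,c,e,h}; C3={f,k}; C7={a,i}; C9={d,g}).
Every remaining group overlaps one of these, and no 5 of the listed groups are pairwise disjoint, so 4 is the maximum.

4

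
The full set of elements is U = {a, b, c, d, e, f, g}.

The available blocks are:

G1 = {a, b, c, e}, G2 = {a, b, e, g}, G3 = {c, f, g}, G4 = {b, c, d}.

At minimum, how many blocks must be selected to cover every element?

G1, G3, and G4 cover everything between them: the union {a, b, c, d, e, f, g} is all of U.
Only G4 contains d, so G4 is forced; the remaining 4 elements need at least 2 more blocks (each remaining block adds at most 3) — so at least 3 blocks are needed, and 3 is optimal.

3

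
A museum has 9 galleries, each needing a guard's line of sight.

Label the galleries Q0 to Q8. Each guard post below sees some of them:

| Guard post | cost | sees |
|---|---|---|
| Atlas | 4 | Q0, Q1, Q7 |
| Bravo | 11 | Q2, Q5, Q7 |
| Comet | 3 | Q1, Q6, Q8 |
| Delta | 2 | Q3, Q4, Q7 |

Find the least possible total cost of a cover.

Atlas, Bravo, Comet, Delta together cover every gallery (Atlas ∪ Bravo ∪ Comet ∪ Delta = {Q0, Q1, Q2, Q3, Q4, Q5, Q6, Q7, Q8}); total cost 4 + 11 + 3 + 2 = 20.
No covering selection has total cost below 20.

20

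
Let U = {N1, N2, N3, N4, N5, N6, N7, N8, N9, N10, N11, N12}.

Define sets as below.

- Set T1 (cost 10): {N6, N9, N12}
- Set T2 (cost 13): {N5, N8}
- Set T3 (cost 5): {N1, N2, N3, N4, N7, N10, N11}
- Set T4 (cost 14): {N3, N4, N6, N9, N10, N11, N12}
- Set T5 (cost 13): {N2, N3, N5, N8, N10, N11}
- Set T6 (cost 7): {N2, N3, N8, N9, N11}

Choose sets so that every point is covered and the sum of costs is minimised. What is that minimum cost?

28

T1, T3, T5 together cover every point (T1 ∪ T3 ∪ T5 = {N1, N2, N3, N4, N5, N6, N7, N8, N9, N10, N11, N12}); total cost 10 + 5 + 13 = 28.
No covering selection has total cost below 28.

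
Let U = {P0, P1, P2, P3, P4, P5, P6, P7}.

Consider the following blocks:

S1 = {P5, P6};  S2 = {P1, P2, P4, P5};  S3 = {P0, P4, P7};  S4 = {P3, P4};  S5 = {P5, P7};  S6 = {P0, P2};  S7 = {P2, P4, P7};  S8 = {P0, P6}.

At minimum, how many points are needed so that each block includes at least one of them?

The 3 points {P0, P4, P5} hit every block.
The blocks S4, S5, S8 are pairwise disjoint, so any hitting set needs a separate point for each — at least 3. Hence 3 is optimal.

3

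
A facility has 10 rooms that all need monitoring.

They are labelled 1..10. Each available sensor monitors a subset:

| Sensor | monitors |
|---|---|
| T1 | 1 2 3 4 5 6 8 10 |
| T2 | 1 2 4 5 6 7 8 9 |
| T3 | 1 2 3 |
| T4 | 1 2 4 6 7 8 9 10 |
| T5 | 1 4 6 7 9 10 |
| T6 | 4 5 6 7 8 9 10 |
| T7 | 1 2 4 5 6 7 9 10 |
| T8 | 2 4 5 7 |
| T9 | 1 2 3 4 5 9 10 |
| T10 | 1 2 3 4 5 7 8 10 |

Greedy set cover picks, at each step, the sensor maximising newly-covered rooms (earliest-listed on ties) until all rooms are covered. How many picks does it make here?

Greedy: pick T1 (covers 8 new) → pick T2 (covers 2 new). Total picks: 2.

2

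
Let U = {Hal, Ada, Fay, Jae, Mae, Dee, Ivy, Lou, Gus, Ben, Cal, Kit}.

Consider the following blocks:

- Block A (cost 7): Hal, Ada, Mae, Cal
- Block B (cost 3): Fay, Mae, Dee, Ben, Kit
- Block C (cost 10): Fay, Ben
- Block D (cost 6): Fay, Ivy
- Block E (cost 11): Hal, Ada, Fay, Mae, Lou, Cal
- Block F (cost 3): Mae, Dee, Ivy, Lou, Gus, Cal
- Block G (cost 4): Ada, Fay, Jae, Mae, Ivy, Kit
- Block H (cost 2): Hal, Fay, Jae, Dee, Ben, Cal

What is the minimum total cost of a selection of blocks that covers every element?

F, G, H together cover every element (F ∪ G ∪ H = {Hal, Ada, Fay, Jae, Mae, Dee, Ivy, Lou, Gus, Ben, Cal, Kit}); total cost 3 + 4 + 2 = 9.
No covering selection has total cost below 9.

9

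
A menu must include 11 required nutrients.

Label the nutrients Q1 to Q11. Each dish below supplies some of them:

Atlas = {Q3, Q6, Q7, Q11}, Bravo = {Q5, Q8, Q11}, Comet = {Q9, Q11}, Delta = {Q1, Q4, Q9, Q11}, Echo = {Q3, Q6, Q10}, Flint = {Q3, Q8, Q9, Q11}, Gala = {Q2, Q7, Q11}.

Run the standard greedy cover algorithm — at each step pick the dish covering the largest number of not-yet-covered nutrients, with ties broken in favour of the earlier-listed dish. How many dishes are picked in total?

5

Greedy: pick Atlas (covers 4 new) → pick Delta (covers 3 new) → pick Bravo (covers 2 new) → pick Echo (covers 1 new) → pick Gala (covers 1 new). Total picks: 5.
(The true minimum cover uses only 4 dishes, so greedy is not optimal here.)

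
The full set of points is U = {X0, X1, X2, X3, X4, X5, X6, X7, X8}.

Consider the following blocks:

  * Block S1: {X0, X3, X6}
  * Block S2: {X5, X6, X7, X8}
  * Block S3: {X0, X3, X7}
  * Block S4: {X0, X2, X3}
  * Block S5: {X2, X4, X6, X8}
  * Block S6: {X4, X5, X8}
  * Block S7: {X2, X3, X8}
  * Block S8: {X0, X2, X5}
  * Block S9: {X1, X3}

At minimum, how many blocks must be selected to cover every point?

S2 and S3 and S5 and S9 together: S2 ∪ S3 ∪ S5 ∪ S9 = {X0, X1, X2, X3, X4, X5, X6, X7, X8} — every point is covered.
No 3 of the 9 blocks cover everything (all 84 combinations miss at least one point), so 4 is optimal.

4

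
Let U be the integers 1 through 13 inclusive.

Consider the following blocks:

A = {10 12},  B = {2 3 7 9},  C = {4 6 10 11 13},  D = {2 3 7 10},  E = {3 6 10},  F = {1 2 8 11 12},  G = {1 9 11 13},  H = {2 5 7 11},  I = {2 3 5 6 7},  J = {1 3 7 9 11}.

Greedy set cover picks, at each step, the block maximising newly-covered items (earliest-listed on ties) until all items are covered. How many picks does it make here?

4

Greedy: pick C (covers 5 new) → pick B (covers 4 new) → pick F (covers 3 new) → pick H (covers 1 new). Total picks: 4.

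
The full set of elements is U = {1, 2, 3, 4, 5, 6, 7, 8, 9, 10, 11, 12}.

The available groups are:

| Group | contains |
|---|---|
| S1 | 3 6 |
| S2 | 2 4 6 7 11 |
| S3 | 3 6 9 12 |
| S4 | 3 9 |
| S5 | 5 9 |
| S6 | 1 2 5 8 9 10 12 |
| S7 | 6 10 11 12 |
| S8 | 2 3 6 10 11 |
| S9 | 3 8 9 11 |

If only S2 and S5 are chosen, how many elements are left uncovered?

Union of S2, S5 = {2, 4, 5, 6, 7, 9, 11}.
Not covered: 1, 3, 8, 10, 12 — 5 elements.

5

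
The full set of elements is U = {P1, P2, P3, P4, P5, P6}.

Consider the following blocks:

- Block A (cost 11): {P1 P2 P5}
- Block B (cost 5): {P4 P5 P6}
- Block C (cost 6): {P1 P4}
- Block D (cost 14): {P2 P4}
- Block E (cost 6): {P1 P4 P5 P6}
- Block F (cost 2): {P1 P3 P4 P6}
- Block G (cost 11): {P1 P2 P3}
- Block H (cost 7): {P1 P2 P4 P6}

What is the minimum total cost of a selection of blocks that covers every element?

A, F together cover every element (A ∪ F = {P1, P2, P3, P4, P5, P6}); total cost 11 + 2 = 13.
The greedy pick F, B, H costs 14; no covering selection beats 13.

13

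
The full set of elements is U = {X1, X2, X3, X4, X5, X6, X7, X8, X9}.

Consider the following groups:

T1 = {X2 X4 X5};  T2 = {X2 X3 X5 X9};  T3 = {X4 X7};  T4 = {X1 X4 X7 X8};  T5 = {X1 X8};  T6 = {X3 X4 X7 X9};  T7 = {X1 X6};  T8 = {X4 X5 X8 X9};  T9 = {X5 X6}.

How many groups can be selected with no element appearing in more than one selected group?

T2, T3, T5 are pairwise disjoint (T2={X2,X3,X5,X9}; T3={X4,X7}; T5={X1,X8}).
Every remaining group overlaps one of these, and no 4 of the listed groups are pairwise disjoint, so 3 is the maximum.

3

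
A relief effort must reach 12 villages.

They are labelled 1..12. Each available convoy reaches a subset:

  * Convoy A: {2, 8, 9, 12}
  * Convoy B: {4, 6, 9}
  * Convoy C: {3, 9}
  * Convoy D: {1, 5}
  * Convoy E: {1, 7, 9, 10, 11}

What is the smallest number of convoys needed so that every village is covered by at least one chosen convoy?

Take {A, B, C, D, E}. Their union is {1, 2, 3, 4, 5, 6, 7, 8, 9, 10, 11, 12}, which is all 12 villages.
No 4 of the 5 convoys cover everything (all 5 combinations miss at least one village), so 5 is optimal.

5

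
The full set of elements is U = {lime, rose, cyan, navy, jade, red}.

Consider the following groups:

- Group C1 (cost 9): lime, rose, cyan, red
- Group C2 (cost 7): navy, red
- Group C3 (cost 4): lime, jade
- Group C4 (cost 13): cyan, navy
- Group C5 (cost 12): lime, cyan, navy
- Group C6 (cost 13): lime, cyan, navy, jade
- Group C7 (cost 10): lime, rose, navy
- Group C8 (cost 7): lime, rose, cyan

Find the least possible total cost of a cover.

C2, C3, C8 together cover every element (C2 ∪ C3 ∪ C8 = {lime, rose, cyan, navy, jade, red}); total cost 7 + 4 + 7 = 18.
The greedy pick C3, C1, C2 costs 20; no covering selection beats 18.

18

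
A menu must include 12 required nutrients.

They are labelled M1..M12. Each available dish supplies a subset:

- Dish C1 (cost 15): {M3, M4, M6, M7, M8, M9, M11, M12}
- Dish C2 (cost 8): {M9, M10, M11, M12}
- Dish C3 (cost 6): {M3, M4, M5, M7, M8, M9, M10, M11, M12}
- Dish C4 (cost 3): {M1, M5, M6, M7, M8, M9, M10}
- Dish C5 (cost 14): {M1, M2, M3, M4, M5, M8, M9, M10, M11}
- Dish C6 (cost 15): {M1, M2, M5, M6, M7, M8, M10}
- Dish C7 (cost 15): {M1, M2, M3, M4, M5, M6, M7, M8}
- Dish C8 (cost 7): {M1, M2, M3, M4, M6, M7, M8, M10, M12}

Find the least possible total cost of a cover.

C3, C8 together cover every nutrient (C3 ∪ C8 = {M1, M2, M3, M4, M5, M6, M7, M8, M9, M10, M11, M12}); total cost 6 + 7 = 13.
The greedy pick C4, C3, C8 costs 16; no covering selection beats 13.

13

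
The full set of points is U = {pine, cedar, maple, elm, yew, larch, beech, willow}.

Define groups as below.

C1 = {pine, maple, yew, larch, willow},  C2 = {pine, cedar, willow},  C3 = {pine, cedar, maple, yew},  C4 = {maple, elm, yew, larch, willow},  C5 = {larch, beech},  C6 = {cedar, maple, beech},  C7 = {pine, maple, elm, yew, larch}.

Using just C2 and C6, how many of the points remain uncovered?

Union of C2, C6 = {pine, cedar, maple, beech, willow}.
Not covered: elm, yew, larch — 3 points.

3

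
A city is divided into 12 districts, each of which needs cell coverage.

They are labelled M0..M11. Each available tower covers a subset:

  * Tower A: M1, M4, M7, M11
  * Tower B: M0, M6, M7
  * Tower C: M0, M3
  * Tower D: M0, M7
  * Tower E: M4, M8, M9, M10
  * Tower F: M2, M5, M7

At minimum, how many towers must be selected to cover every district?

5

A and B and C and E and F together: A ∪ B ∪ C ∪ E ∪ F = {M0, M1, M2, M3, M4, M5, M6, M7, M8, M9, M10, M11} — every district is covered.
No 4 of the 6 towers cover everything (all 15 combinations miss at least one district), so 5 is optimal.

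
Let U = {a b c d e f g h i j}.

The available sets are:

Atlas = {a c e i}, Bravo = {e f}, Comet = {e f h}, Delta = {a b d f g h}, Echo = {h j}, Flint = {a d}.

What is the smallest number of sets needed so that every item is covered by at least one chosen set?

Atlas, Delta, and Echo cover everything between them: the union {a, b, c, d, e, f, g, h, i, j} is all of U.
Only Delta contains b, so Delta is forced; the remaining 4 items need at least 2 more sets (each remaining set adds at most 3) — so at least 3 sets are needed, and 3 is optimal.

3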